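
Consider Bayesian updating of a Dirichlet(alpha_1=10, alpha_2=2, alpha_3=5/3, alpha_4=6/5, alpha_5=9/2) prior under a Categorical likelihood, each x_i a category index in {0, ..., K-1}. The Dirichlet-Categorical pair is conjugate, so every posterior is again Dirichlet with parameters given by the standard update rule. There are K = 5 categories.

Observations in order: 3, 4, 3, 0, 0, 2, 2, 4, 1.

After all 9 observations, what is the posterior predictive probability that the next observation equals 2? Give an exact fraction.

obs 1: x=3 → posterior Dirichlet(10, 2, 5/3, 11/5, 9/2)
obs 2: x=4 → posterior Dirichlet(10, 2, 5/3, 11/5, 11/2)
obs 3: x=3 → posterior Dirichlet(10, 2, 5/3, 16/5, 11/2)
obs 4: x=0 → posterior Dirichlet(11, 2, 5/3, 16/5, 11/2)
obs 5: x=0 → posterior Dirichlet(12, 2, 5/3, 16/5, 11/2)
obs 6: x=2 → posterior Dirichlet(12, 2, 8/3, 16/5, 11/2)
obs 7: x=2 → posterior Dirichlet(12, 2, 11/3, 16/5, 11/2)
obs 8: x=4 → posterior Dirichlet(12, 2, 11/3, 16/5, 13/2)
obs 9: x=1 → posterior Dirichlet(12, 3, 11/3, 16/5, 13/2)

110/851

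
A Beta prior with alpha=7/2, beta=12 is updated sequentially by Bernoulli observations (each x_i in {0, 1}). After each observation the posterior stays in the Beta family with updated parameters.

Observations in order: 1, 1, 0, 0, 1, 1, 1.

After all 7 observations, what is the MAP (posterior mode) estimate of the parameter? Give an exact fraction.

obs 1: x=1 → posterior Beta(9/2, 12)
obs 2: x=1 → posterior Beta(11/2, 12)
obs 3: x=0 → posterior Beta(11/2, 13)
obs 4: x=0 → posterior Beta(11/2, 14)
obs 5: x=1 → posterior Beta(13/2, 14)
obs 6: x=1 → posterior Beta(15/2, 14)
obs 7: x=1 → posterior Beta(17/2, 14)

15/41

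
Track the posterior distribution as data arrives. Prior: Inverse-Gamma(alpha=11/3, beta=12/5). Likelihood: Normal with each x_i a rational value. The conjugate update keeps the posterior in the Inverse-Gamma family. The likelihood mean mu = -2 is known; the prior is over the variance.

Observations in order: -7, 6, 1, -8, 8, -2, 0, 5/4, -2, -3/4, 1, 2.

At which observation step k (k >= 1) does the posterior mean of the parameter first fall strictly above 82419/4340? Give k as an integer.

obs 1: x=-7 → posterior Inverse-Gamma(25/6, 149/10)
obs 2: x=6 → posterior Inverse-Gamma(14/3, 469/10)
obs 3: x=1 → posterior Inverse-Gamma(31/6, 257/5)
obs 4: x=-8 → posterior Inverse-Gamma(17/3, 347/5)
obs 5: x=8 → posterior Inverse-Gamma(37/6, 597/5)
obs 6: x=-2 → posterior Inverse-Gamma(20/3, 597/5)
obs 7: x=0 → posterior Inverse-Gamma(43/6, 607/5)
obs 8: x=5/4 → posterior Inverse-Gamma(23/3, 20269/160)
obs 9: x=-2 → posterior Inverse-Gamma(49/6, 20269/160)
obs 10: x=-3/4 → posterior Inverse-Gamma(26/3, 10197/80)
obs 11: x=1 → posterior Inverse-Gamma(55/6, 10557/80)
obs 12: x=2 → posterior Inverse-Gamma(29/3, 11197/80)

k = 5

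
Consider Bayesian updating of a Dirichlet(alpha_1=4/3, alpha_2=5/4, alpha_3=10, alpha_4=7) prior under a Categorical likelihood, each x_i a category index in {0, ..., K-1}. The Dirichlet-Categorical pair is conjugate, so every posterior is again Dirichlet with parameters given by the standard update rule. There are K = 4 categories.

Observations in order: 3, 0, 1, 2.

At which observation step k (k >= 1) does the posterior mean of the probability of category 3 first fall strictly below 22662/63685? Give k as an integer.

k = 3

obs 1: x=3 → posterior Dirichlet(4/3, 5/4, 10, 8)
obs 2: x=0 → posterior Dirichlet(7/3, 5/4, 10, 8)
obs 3: x=1 → posterior Dirichlet(7/3, 9/4, 10, 8)
obs 4: x=2 → posterior Dirichlet(7/3, 9/4, 11, 8)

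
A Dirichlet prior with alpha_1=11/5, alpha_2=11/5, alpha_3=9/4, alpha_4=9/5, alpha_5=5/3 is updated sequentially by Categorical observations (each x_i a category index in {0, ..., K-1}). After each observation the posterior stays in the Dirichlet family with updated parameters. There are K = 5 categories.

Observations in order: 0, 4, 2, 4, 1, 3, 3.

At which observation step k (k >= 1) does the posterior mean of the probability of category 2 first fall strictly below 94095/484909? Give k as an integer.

obs 1: x=0 → posterior Dirichlet(16/5, 11/5, 9/4, 9/5, 5/3)
obs 2: x=4 → posterior Dirichlet(16/5, 11/5, 9/4, 9/5, 8/3)
obs 3: x=2 → posterior Dirichlet(16/5, 11/5, 13/4, 9/5, 8/3)
obs 4: x=4 → posterior Dirichlet(16/5, 11/5, 13/4, 9/5, 11/3)
obs 5: x=1 → posterior Dirichlet(16/5, 16/5, 13/4, 9/5, 11/3)
obs 6: x=3 → posterior Dirichlet(16/5, 16/5, 13/4, 14/5, 11/3)
obs 7: x=3 → posterior Dirichlet(16/5, 16/5, 13/4, 19/5, 11/3)

k = 2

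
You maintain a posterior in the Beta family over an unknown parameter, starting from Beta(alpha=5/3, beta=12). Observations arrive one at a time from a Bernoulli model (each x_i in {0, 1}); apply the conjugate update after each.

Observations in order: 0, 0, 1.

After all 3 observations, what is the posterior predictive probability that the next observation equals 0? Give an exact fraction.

obs 1: x=0 → posterior Beta(5/3, 13)
obs 2: x=0 → posterior Beta(5/3, 14)
obs 3: x=1 → posterior Beta(8/3, 14)

21/25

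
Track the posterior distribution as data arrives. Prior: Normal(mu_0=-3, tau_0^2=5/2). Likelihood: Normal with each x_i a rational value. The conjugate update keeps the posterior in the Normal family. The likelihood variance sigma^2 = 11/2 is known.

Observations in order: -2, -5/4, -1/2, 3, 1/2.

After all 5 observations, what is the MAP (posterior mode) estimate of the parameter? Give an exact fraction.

-137/144

obs 1: x=-2 → posterior Normal(-43/16, 55/32)
obs 2: x=-5/4 → posterior Normal(-197/84, 55/42)
obs 3: x=-1/2 → posterior Normal(-207/104, 55/52)
obs 4: x=3 → posterior Normal(-147/124, 55/62)
obs 5: x=1/2 → posterior Normal(-137/144, 55/72)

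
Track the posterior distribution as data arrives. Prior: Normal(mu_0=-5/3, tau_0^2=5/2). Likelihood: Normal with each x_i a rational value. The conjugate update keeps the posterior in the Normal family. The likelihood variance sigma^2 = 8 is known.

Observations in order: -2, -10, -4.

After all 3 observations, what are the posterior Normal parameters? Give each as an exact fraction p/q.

obs 1: x=-2 → posterior Normal(-110/63, 40/21)
obs 2: x=-10 → posterior Normal(-10/3, 20/13)
obs 3: x=-4 → posterior Normal(-320/93, 40/31)

mu_0=-320/93, tau_0^2=40/31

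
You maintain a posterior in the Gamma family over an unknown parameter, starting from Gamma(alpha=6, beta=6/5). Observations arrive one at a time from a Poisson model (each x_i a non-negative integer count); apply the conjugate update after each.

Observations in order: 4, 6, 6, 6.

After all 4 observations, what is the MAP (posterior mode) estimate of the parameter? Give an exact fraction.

obs 1: x=4 → posterior Gamma(10, 11/5)
obs 2: x=6 → posterior Gamma(16, 16/5)
obs 3: x=6 → posterior Gamma(22, 21/5)
obs 4: x=6 → posterior Gamma(28, 26/5)

135/26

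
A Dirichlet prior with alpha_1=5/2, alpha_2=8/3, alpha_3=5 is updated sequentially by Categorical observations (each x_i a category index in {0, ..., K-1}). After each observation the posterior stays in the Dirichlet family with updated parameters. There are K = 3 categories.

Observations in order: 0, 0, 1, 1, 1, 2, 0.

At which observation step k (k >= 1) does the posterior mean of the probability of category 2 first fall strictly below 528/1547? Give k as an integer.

k = 5

obs 1: x=0 → posterior Dirichlet(7/2, 8/3, 5)
obs 2: x=0 → posterior Dirichlet(9/2, 8/3, 5)
obs 3: x=1 → posterior Dirichlet(9/2, 11/3, 5)
obs 4: x=1 → posterior Dirichlet(9/2, 14/3, 5)
obs 5: x=1 → posterior Dirichlet(9/2, 17/3, 5)
obs 6: x=2 → posterior Dirichlet(9/2, 17/3, 6)
obs 7: x=0 → posterior Dirichlet(11/2, 17/3, 6)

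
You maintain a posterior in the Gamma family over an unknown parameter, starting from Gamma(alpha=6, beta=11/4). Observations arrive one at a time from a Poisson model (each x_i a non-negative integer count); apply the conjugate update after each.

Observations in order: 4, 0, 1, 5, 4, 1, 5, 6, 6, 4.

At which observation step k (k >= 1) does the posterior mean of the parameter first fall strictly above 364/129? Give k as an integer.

k = 8

obs 1: x=4 → posterior Gamma(10, 15/4)
obs 2: x=0 → posterior Gamma(10, 19/4)
obs 3: x=1 → posterior Gamma(11, 23/4)
obs 4: x=5 → posterior Gamma(16, 27/4)
obs 5: x=4 → posterior Gamma(20, 31/4)
obs 6: x=1 → posterior Gamma(21, 35/4)
obs 7: x=5 → posterior Gamma(26, 39/4)
obs 8: x=6 → posterior Gamma(32, 43/4)
obs 9: x=6 → posterior Gamma(38, 47/4)
obs 10: x=4 → posterior Gamma(42, 51/4)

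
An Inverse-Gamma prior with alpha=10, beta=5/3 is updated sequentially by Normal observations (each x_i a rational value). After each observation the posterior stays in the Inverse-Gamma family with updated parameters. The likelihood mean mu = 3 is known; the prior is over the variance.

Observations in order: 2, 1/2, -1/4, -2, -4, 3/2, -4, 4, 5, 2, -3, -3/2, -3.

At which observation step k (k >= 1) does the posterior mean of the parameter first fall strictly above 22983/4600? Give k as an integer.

k = 7

obs 1: x=2 → posterior Inverse-Gamma(21/2, 13/6)
obs 2: x=1/2 → posterior Inverse-Gamma(11, 127/24)
obs 3: x=-1/4 → posterior Inverse-Gamma(23/2, 1015/96)
obs 4: x=-2 → posterior Inverse-Gamma(12, 2215/96)
obs 5: x=-4 → posterior Inverse-Gamma(25/2, 4567/96)
obs 6: x=3/2 → posterior Inverse-Gamma(13, 4675/96)
obs 7: x=-4 → posterior Inverse-Gamma(27/2, 7027/96)
obs 8: x=4 → posterior Inverse-Gamma(14, 7075/96)
obs 9: x=5 → posterior Inverse-Gamma(29/2, 7267/96)
obs 10: x=2 → posterior Inverse-Gamma(15, 7315/96)
obs 11: x=-3 → posterior Inverse-Gamma(31/2, 9043/96)
obs 12: x=-3/2 → posterior Inverse-Gamma(16, 10015/96)
obs 13: x=-3 → posterior Inverse-Gamma(33/2, 11743/96)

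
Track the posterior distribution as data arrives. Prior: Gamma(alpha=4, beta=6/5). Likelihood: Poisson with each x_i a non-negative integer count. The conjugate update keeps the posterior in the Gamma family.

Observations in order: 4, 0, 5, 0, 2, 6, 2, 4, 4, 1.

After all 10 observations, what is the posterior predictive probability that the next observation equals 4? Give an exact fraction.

obs 1: x=4 → posterior Gamma(8, 11/5)
obs 2: x=0 → posterior Gamma(8, 16/5)
obs 3: x=5 → posterior Gamma(13, 21/5)
obs 4: x=0 → posterior Gamma(13, 26/5)
obs 5: x=2 → posterior Gamma(15, 31/5)
obs 6: x=6 → posterior Gamma(21, 36/5)
obs 7: x=2 → posterior Gamma(23, 41/5)
obs 8: x=4 → posterior Gamma(27, 46/5)
obs 9: x=4 → posterior Gamma(31, 51/5)
obs 10: x=1 → posterior Gamma(32, 56/5)

2863495595391626887087618061969206807923825465455537658265600000/18701397461209715023927088008788055619800417991632621566284510161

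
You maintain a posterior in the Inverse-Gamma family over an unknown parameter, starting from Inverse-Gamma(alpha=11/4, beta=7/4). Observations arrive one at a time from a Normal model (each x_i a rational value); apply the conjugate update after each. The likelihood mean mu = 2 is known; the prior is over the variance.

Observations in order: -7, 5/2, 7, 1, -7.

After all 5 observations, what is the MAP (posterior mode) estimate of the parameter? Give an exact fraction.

767/50

obs 1: x=-7 → posterior Inverse-Gamma(13/4, 169/4)
obs 2: x=5/2 → posterior Inverse-Gamma(15/4, 339/8)
obs 3: x=7 → posterior Inverse-Gamma(17/4, 439/8)
obs 4: x=1 → posterior Inverse-Gamma(19/4, 443/8)
obs 5: x=-7 → posterior Inverse-Gamma(21/4, 767/8)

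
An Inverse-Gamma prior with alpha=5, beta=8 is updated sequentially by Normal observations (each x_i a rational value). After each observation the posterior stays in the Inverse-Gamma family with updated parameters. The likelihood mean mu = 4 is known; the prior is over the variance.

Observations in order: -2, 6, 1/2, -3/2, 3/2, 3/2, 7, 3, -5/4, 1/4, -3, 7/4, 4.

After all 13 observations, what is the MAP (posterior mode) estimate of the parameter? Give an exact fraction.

obs 1: x=-2 → posterior Inverse-Gamma(11/2, 26)
obs 2: x=6 → posterior Inverse-Gamma(6, 28)
obs 3: x=1/2 → posterior Inverse-Gamma(13/2, 273/8)
obs 4: x=-3/2 → posterior Inverse-Gamma(7, 197/4)
obs 5: x=3/2 → posterior Inverse-Gamma(15/2, 419/8)
obs 6: x=3/2 → posterior Inverse-Gamma(8, 111/2)
obs 7: x=7 → posterior Inverse-Gamma(17/2, 60)
obs 8: x=3 → posterior Inverse-Gamma(9, 121/2)
obs 9: x=-5/4 → posterior Inverse-Gamma(19/2, 2377/32)
obs 10: x=1/4 → posterior Inverse-Gamma(10, 1301/16)
obs 11: x=-3 → posterior Inverse-Gamma(21/2, 1693/16)
obs 12: x=7/4 → posterior Inverse-Gamma(11, 3467/32)
obs 13: x=4 → posterior Inverse-Gamma(23/2, 3467/32)

3467/400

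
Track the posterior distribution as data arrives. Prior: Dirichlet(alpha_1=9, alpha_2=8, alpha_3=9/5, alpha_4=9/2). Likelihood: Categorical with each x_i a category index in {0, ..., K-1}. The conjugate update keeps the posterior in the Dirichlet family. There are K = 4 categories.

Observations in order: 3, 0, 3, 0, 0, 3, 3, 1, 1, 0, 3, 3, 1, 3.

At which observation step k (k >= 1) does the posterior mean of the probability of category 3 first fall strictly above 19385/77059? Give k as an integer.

obs 1: x=3 → posterior Dirichlet(9, 8, 9/5, 11/2)
obs 2: x=0 → posterior Dirichlet(10, 8, 9/5, 11/2)
obs 3: x=3 → posterior Dirichlet(10, 8, 9/5, 13/2)
obs 4: x=0 → posterior Dirichlet(11, 8, 9/5, 13/2)
obs 5: x=0 → posterior Dirichlet(12, 8, 9/5, 13/2)
obs 6: x=3 → posterior Dirichlet(12, 8, 9/5, 15/2)
obs 7: x=3 → posterior Dirichlet(12, 8, 9/5, 17/2)
obs 8: x=1 → posterior Dirichlet(12, 9, 9/5, 17/2)
obs 9: x=1 → posterior Dirichlet(12, 10, 9/5, 17/2)
obs 10: x=0 → posterior Dirichlet(13, 10, 9/5, 17/2)
obs 11: x=3 → posterior Dirichlet(13, 10, 9/5, 19/2)
obs 12: x=3 → posterior Dirichlet(13, 10, 9/5, 21/2)
obs 13: x=1 → posterior Dirichlet(13, 11, 9/5, 21/2)
obs 14: x=3 → posterior Dirichlet(13, 11, 9/5, 23/2)

k = 6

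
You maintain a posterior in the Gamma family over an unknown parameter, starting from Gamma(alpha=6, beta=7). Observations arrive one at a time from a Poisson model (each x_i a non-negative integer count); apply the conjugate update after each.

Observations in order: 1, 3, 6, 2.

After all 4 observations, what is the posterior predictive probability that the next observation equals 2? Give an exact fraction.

obs 1: x=1 → posterior Gamma(7, 8)
obs 2: x=3 → posterior Gamma(10, 9)
obs 3: x=6 → posterior Gamma(16, 10)
obs 4: x=2 → posterior Gamma(18, 11)

105638428956352398139/425973332494163902464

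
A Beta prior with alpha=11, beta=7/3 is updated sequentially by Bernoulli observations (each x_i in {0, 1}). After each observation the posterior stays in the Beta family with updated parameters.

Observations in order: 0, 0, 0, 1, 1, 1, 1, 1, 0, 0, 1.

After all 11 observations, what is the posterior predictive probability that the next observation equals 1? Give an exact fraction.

obs 1: x=0 → posterior Beta(11, 10/3)
obs 2: x=0 → posterior Beta(11, 13/3)
obs 3: x=0 → posterior Beta(11, 16/3)
obs 4: x=1 → posterior Beta(12, 16/3)
obs 5: x=1 → posterior Beta(13, 16/3)
obs 6: x=1 → posterior Beta(14, 16/3)
obs 7: x=1 → posterior Beta(15, 16/3)
obs 8: x=1 → posterior Beta(16, 16/3)
obs 9: x=0 → posterior Beta(16, 19/3)
obs 10: x=0 → posterior Beta(16, 22/3)
obs 11: x=1 → posterior Beta(17, 22/3)

51/73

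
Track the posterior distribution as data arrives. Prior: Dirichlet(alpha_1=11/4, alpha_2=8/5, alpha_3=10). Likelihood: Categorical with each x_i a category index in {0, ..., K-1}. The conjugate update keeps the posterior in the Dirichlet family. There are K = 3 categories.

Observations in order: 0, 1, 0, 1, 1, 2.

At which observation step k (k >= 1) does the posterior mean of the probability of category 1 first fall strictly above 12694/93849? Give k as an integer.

k = 2

obs 1: x=0 → posterior Dirichlet(15/4, 8/5, 10)
obs 2: x=1 → posterior Dirichlet(15/4, 13/5, 10)
obs 3: x=0 → posterior Dirichlet(19/4, 13/5, 10)
obs 4: x=1 → posterior Dirichlet(19/4, 18/5, 10)
obs 5: x=1 → posterior Dirichlet(19/4, 23/5, 10)
obs 6: x=2 → posterior Dirichlet(19/4, 23/5, 11)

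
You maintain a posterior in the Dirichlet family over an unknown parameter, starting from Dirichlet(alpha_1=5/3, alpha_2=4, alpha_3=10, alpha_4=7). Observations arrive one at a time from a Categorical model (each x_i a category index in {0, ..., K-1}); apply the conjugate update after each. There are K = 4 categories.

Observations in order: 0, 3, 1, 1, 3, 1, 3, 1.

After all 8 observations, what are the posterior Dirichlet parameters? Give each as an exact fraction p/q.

obs 1: x=0 → posterior Dirichlet(8/3, 4, 10, 7)
obs 2: x=3 → posterior Dirichlet(8/3, 4, 10, 8)
obs 3: x=1 → posterior Dirichlet(8/3, 5, 10, 8)
obs 4: x=1 → posterior Dirichlet(8/3, 6, 10, 8)
obs 5: x=3 → posterior Dirichlet(8/3, 6, 10, 9)
obs 6: x=1 → posterior Dirichlet(8/3, 7, 10, 9)
obs 7: x=3 → posterior Dirichlet(8/3, 7, 10, 10)
obs 8: x=1 → posterior Dirichlet(8/3, 8, 10, 10)

alpha_1=8/3, alpha_2=8, alpha_3=10, alpha_4=10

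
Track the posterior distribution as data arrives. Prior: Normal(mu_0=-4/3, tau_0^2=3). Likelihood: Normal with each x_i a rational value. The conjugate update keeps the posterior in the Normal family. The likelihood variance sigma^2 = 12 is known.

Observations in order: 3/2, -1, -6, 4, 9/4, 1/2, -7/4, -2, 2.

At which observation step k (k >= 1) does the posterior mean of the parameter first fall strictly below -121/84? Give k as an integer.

k = 3

obs 1: x=3/2 → posterior Normal(-23/30, 12/5)
obs 2: x=-1 → posterior Normal(-29/36, 2)
obs 3: x=-6 → posterior Normal(-65/42, 12/7)
obs 4: x=4 → posterior Normal(-41/48, 3/2)
obs 5: x=9/4 → posterior Normal(-55/108, 4/3)
obs 6: x=1/2 → posterior Normal(-49/120, 6/5)
obs 7: x=-7/4 → posterior Normal(-35/66, 12/11)
obs 8: x=-2 → posterior Normal(-47/72, 1)
obs 9: x=2 → posterior Normal(-35/78, 12/13)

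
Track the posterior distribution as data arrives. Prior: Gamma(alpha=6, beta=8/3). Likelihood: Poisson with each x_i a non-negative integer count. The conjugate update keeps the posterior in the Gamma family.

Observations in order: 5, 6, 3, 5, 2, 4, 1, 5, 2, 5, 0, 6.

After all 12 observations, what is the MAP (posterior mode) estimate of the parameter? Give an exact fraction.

147/44

obs 1: x=5 → posterior Gamma(11, 11/3)
obs 2: x=6 → posterior Gamma(17, 14/3)
obs 3: x=3 → posterior Gamma(20, 17/3)
obs 4: x=5 → posterior Gamma(25, 20/3)
obs 5: x=2 → posterior Gamma(27, 23/3)
obs 6: x=4 → posterior Gamma(31, 26/3)
obs 7: x=1 → posterior Gamma(32, 29/3)
obs 8: x=5 → posterior Gamma(37, 32/3)
obs 9: x=2 → posterior Gamma(39, 35/3)
obs 10: x=5 → posterior Gamma(44, 38/3)
obs 11: x=0 → posterior Gamma(44, 41/3)
obs 12: x=6 → posterior Gamma(50, 44/3)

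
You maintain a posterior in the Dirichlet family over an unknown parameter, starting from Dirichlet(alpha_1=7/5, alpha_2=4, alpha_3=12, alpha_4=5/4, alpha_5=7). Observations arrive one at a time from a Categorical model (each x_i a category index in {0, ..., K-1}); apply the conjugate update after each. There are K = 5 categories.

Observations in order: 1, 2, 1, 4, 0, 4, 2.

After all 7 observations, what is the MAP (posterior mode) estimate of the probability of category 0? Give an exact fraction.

obs 1: x=1 → posterior Dirichlet(7/5, 5, 12, 5/4, 7)
obs 2: x=2 → posterior Dirichlet(7/5, 5, 13, 5/4, 7)
obs 3: x=1 → posterior Dirichlet(7/5, 6, 13, 5/4, 7)
obs 4: x=4 → posterior Dirichlet(7/5, 6, 13, 5/4, 8)
obs 5: x=0 → posterior Dirichlet(12/5, 6, 13, 5/4, 8)
obs 6: x=4 → posterior Dirichlet(12/5, 6, 13, 5/4, 9)
obs 7: x=2 → posterior Dirichlet(12/5, 6, 14, 5/4, 9)

4/79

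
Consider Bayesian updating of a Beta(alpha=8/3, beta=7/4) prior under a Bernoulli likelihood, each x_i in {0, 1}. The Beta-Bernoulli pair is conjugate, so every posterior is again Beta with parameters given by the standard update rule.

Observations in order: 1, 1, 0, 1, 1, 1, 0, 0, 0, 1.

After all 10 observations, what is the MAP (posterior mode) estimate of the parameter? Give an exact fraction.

obs 1: x=1 → posterior Beta(11/3, 7/4)
obs 2: x=1 → posterior Beta(14/3, 7/4)
obs 3: x=0 → posterior Beta(14/3, 11/4)
obs 4: x=1 → posterior Beta(17/3, 11/4)
obs 5: x=1 → posterior Beta(20/3, 11/4)
obs 6: x=1 → posterior Beta(23/3, 11/4)
obs 7: x=0 → posterior Beta(23/3, 15/4)
obs 8: x=0 → posterior Beta(23/3, 19/4)
obs 9: x=0 → posterior Beta(23/3, 23/4)
obs 10: x=1 → posterior Beta(26/3, 23/4)

92/149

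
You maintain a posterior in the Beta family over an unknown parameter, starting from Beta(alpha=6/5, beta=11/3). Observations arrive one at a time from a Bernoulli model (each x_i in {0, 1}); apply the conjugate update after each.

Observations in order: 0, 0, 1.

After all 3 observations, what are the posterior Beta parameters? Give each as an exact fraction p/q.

obs 1: x=0 → posterior Beta(6/5, 14/3)
obs 2: x=0 → posterior Beta(6/5, 17/3)
obs 3: x=1 → posterior Beta(11/5, 17/3)

alpha=11/5, beta=17/3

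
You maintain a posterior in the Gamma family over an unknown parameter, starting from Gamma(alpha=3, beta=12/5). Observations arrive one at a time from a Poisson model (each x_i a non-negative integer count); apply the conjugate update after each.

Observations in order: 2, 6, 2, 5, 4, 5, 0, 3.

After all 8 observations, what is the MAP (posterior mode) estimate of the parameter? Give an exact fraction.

obs 1: x=2 → posterior Gamma(5, 17/5)
obs 2: x=6 → posterior Gamma(11, 22/5)
obs 3: x=2 → posterior Gamma(13, 27/5)
obs 4: x=5 → posterior Gamma(18, 32/5)
obs 5: x=4 → posterior Gamma(22, 37/5)
obs 6: x=5 → posterior Gamma(27, 42/5)
obs 7: x=0 → posterior Gamma(27, 47/5)
obs 8: x=3 → posterior Gamma(30, 52/5)

145/52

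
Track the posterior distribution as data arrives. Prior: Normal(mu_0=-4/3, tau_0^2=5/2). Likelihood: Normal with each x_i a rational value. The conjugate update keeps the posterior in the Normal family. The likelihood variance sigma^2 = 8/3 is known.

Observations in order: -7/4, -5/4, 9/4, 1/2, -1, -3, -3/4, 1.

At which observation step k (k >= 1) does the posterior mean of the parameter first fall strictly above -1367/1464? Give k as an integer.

k = 3

obs 1: x=-7/4 → posterior Normal(-571/372, 40/31)
obs 2: x=-5/4 → posterior Normal(-199/138, 20/23)
obs 3: x=9/4 → posterior Normal(-391/732, 40/61)
obs 4: x=1/2 → posterior Normal(-301/912, 10/19)
obs 5: x=-1 → posterior Normal(-37/84, 40/91)
obs 6: x=-3 → posterior Normal(-1021/1272, 20/53)
obs 7: x=-3/4 → posterior Normal(-289/363, 40/121)
obs 8: x=1 → posterior Normal(-61/102, 5/17)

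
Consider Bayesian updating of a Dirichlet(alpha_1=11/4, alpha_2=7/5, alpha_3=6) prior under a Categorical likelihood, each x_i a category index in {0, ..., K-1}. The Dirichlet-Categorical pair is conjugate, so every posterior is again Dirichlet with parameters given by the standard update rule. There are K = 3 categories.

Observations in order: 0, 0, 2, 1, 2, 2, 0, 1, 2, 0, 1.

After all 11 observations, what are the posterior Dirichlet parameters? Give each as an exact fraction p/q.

obs 1: x=0 → posterior Dirichlet(15/4, 7/5, 6)
obs 2: x=0 → posterior Dirichlet(19/4, 7/5, 6)
obs 3: x=2 → posterior Dirichlet(19/4, 7/5, 7)
obs 4: x=1 → posterior Dirichlet(19/4, 12/5, 7)
obs 5: x=2 → posterior Dirichlet(19/4, 12/5, 8)
obs 6: x=2 → posterior Dirichlet(19/4, 12/5, 9)
obs 7: x=0 → posterior Dirichlet(23/4, 12/5, 9)
obs 8: x=1 → posterior Dirichlet(23/4, 17/5, 9)
obs 9: x=2 → posterior Dirichlet(23/4, 17/5, 10)
obs 10: x=0 → posterior Dirichlet(27/4, 17/5, 10)
obs 11: x=1 → posterior Dirichlet(27/4, 22/5, 10)

alpha_1=27/4, alpha_2=22/5, alpha_3=10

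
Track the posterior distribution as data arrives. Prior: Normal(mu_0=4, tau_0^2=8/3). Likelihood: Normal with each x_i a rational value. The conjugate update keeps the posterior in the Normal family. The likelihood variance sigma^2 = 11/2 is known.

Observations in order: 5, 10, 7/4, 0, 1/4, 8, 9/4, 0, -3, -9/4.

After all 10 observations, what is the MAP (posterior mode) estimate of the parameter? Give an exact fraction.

obs 1: x=5 → posterior Normal(212/49, 88/49)
obs 2: x=10 → posterior Normal(372/65, 88/65)
obs 3: x=7/4 → posterior Normal(400/81, 88/81)
obs 4: x=0 → posterior Normal(400/97, 88/97)
obs 5: x=1/4 → posterior Normal(404/113, 88/113)
obs 6: x=8 → posterior Normal(532/129, 88/129)
obs 7: x=9/4 → posterior Normal(568/145, 88/145)
obs 8: x=0 → posterior Normal(568/161, 88/161)
obs 9: x=-3 → posterior Normal(520/177, 88/177)
obs 10: x=-9/4 → posterior Normal(484/193, 88/193)

484/193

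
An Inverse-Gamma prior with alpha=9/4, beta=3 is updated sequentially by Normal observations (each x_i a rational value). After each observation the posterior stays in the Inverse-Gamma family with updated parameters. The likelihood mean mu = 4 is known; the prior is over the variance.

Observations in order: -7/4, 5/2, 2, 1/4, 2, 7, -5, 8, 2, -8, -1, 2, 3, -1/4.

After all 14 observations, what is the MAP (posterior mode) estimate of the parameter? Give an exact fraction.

5847/328

obs 1: x=-7/4 → posterior Inverse-Gamma(11/4, 625/32)
obs 2: x=5/2 → posterior Inverse-Gamma(13/4, 661/32)
obs 3: x=2 → posterior Inverse-Gamma(15/4, 725/32)
obs 4: x=1/4 → posterior Inverse-Gamma(17/4, 475/16)
obs 5: x=2 → posterior Inverse-Gamma(19/4, 507/16)
obs 6: x=7 → posterior Inverse-Gamma(21/4, 579/16)
obs 7: x=-5 → posterior Inverse-Gamma(23/4, 1227/16)
obs 8: x=8 → posterior Inverse-Gamma(25/4, 1355/16)
obs 9: x=2 → posterior Inverse-Gamma(27/4, 1387/16)
obs 10: x=-8 → posterior Inverse-Gamma(29/4, 2539/16)
obs 11: x=-1 → posterior Inverse-Gamma(31/4, 2739/16)
obs 12: x=2 → posterior Inverse-Gamma(33/4, 2771/16)
obs 13: x=3 → posterior Inverse-Gamma(35/4, 2779/16)
obs 14: x=-1/4 → posterior Inverse-Gamma(37/4, 5847/32)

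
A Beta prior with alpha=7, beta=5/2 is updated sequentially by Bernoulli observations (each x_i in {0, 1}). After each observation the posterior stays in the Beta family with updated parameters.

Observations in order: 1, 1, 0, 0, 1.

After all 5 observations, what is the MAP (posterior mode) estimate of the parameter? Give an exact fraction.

obs 1: x=1 → posterior Beta(8, 5/2)
obs 2: x=1 → posterior Beta(9, 5/2)
obs 3: x=0 → posterior Beta(9, 7/2)
obs 4: x=0 → posterior Beta(9, 9/2)
obs 5: x=1 → posterior Beta(10, 9/2)

18/25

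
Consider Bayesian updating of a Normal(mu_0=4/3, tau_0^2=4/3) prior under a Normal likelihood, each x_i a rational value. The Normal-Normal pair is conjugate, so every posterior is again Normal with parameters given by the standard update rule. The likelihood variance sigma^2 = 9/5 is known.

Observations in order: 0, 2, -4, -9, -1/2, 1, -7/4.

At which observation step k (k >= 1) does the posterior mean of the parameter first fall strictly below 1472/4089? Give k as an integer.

obs 1: x=0 → posterior Normal(36/47, 36/47)
obs 2: x=2 → posterior Normal(76/67, 36/67)
obs 3: x=-4 → posterior Normal(-4/87, 12/29)
obs 4: x=-9 → posterior Normal(-184/107, 36/107)
obs 5: x=-1/2 → posterior Normal(-194/127, 36/127)
obs 6: x=1 → posterior Normal(-58/49, 12/49)
obs 7: x=-7/4 → posterior Normal(-209/167, 36/167)

k = 3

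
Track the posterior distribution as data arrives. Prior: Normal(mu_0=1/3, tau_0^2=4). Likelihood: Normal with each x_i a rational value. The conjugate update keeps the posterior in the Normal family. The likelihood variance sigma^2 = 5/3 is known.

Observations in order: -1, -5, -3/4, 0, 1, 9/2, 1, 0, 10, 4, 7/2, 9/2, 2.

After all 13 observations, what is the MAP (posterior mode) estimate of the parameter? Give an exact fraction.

860/483

obs 1: x=-1 → posterior Normal(-31/51, 20/17)
obs 2: x=-5 → posterior Normal(-211/87, 20/29)
obs 3: x=-3/4 → posterior Normal(-238/123, 20/41)
obs 4: x=0 → posterior Normal(-238/159, 20/53)
obs 5: x=1 → posterior Normal(-202/195, 4/13)
obs 6: x=9/2 → posterior Normal(-40/231, 20/77)
obs 7: x=1 → posterior Normal(-4/267, 20/89)
obs 8: x=0 → posterior Normal(-4/303, 20/101)
obs 9: x=10 → posterior Normal(356/339, 20/113)
obs 10: x=4 → posterior Normal(4/3, 4/25)
obs 11: x=7/2 → posterior Normal(626/411, 20/137)
obs 12: x=9/2 → posterior Normal(788/447, 20/149)
obs 13: x=2 → posterior Normal(860/483, 20/161)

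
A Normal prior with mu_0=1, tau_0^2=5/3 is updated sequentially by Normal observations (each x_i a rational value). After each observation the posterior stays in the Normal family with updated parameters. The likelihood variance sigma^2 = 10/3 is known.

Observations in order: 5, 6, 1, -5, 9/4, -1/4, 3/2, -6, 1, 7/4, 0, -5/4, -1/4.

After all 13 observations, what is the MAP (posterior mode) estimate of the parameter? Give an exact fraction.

obs 1: x=5 → posterior Normal(7/3, 10/9)
obs 2: x=6 → posterior Normal(13/4, 5/6)
obs 3: x=1 → posterior Normal(14/5, 2/3)
obs 4: x=-5 → posterior Normal(3/2, 5/9)
obs 5: x=9/4 → posterior Normal(45/28, 10/21)
obs 6: x=-1/4 → posterior Normal(11/8, 5/12)
obs 7: x=3/2 → posterior Normal(25/18, 10/27)
obs 8: x=-6 → posterior Normal(13/20, 1/3)
obs 9: x=1 → posterior Normal(15/22, 10/33)
obs 10: x=7/4 → posterior Normal(37/48, 5/18)
obs 11: x=0 → posterior Normal(37/52, 10/39)
obs 12: x=-5/4 → posterior Normal(4/7, 5/21)
obs 13: x=-1/4 → posterior Normal(31/60, 2/9)

31/60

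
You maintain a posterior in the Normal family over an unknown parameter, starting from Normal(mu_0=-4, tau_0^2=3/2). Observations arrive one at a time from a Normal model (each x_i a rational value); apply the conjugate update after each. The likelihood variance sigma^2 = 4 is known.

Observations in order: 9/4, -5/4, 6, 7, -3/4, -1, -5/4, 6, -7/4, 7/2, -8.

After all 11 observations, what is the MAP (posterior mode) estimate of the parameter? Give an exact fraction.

1/164

obs 1: x=9/4 → posterior Normal(-101/44, 12/11)
obs 2: x=-5/4 → posterior Normal(-29/14, 6/7)
obs 3: x=6 → posterior Normal(-11/17, 12/17)
obs 4: x=7 → posterior Normal(1/2, 3/5)
obs 5: x=-3/4 → posterior Normal(31/92, 12/23)
obs 6: x=-1 → posterior Normal(19/104, 6/13)
obs 7: x=-5/4 → posterior Normal(1/29, 12/29)
obs 8: x=6 → posterior Normal(19/32, 3/8)
obs 9: x=-7/4 → posterior Normal(11/28, 12/35)
obs 10: x=7/2 → posterior Normal(97/152, 6/19)
obs 11: x=-8 → posterior Normal(1/164, 12/41)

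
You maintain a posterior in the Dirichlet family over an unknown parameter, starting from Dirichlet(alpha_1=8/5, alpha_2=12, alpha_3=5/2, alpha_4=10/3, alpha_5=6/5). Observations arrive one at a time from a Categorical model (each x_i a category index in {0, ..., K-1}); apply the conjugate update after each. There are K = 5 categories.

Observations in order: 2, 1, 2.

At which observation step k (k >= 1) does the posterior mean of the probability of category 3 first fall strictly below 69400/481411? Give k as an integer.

obs 1: x=2 → posterior Dirichlet(8/5, 12, 7/2, 10/3, 6/5)
obs 2: x=1 → posterior Dirichlet(8/5, 13, 7/2, 10/3, 6/5)
obs 3: x=2 → posterior Dirichlet(8/5, 13, 9/2, 10/3, 6/5)

k = 3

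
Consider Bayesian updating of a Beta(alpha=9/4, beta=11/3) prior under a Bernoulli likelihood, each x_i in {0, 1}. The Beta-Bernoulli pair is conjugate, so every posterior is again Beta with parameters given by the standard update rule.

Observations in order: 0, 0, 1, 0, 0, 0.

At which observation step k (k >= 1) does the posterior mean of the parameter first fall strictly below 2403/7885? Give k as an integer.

obs 1: x=0 → posterior Beta(9/4, 14/3)
obs 2: x=0 → posterior Beta(9/4, 17/3)
obs 3: x=1 → posterior Beta(13/4, 17/3)
obs 4: x=0 → posterior Beta(13/4, 20/3)
obs 5: x=0 → posterior Beta(13/4, 23/3)
obs 6: x=0 → posterior Beta(13/4, 26/3)

k = 2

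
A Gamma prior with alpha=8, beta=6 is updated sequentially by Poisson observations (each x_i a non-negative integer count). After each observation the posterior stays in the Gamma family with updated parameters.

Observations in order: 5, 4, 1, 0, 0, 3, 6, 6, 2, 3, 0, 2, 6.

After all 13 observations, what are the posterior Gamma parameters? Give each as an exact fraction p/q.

obs 1: x=5 → posterior Gamma(13, 7)
obs 2: x=4 → posterior Gamma(17, 8)
obs 3: x=1 → posterior Gamma(18, 9)
obs 4: x=0 → posterior Gamma(18, 10)
obs 5: x=0 → posterior Gamma(18, 11)
obs 6: x=3 → posterior Gamma(21, 12)
obs 7: x=6 → posterior Gamma(27, 13)
obs 8: x=6 → posterior Gamma(33, 14)
obs 9: x=2 → posterior Gamma(35, 15)
obs 10: x=3 → posterior Gamma(38, 16)
obs 11: x=0 → posterior Gamma(38, 17)
obs 12: x=2 → posterior Gamma(40, 18)
obs 13: x=6 → posterior Gamma(46, 19)

alpha=46, beta=19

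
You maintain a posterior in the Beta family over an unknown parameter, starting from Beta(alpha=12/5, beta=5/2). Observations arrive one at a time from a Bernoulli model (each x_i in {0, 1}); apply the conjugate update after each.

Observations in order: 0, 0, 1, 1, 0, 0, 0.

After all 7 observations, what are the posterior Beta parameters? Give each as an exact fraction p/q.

alpha=22/5, beta=15/2

obs 1: x=0 → posterior Beta(12/5, 7/2)
obs 2: x=0 → posterior Beta(12/5, 9/2)
obs 3: x=1 → posterior Beta(17/5, 9/2)
obs 4: x=1 → posterior Beta(22/5, 9/2)
obs 5: x=0 → posterior Beta(22/5, 11/2)
obs 6: x=0 → posterior Beta(22/5, 13/2)
obs 7: x=0 → posterior Beta(22/5, 15/2)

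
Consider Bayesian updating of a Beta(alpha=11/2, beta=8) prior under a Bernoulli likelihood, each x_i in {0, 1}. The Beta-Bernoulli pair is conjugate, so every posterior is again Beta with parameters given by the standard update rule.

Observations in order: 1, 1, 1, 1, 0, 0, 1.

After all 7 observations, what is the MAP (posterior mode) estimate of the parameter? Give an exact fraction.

19/37

obs 1: x=1 → posterior Beta(13/2, 8)
obs 2: x=1 → posterior Beta(15/2, 8)
obs 3: x=1 → posterior Beta(17/2, 8)
obs 4: x=1 → posterior Beta(19/2, 8)
obs 5: x=0 → posterior Beta(19/2, 9)
obs 6: x=0 → posterior Beta(19/2, 10)
obs 7: x=1 → posterior Beta(21/2, 10)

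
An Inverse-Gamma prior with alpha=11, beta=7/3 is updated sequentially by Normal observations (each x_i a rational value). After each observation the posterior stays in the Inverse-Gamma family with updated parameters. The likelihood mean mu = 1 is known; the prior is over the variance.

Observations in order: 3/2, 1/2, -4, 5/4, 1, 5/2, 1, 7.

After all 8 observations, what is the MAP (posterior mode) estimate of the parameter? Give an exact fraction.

obs 1: x=3/2 → posterior Inverse-Gamma(23/2, 59/24)
obs 2: x=1/2 → posterior Inverse-Gamma(12, 31/12)
obs 3: x=-4 → posterior Inverse-Gamma(25/2, 181/12)
obs 4: x=5/4 → posterior Inverse-Gamma(13, 1451/96)
obs 5: x=1 → posterior Inverse-Gamma(27/2, 1451/96)
obs 6: x=5/2 → posterior Inverse-Gamma(14, 1559/96)
obs 7: x=1 → posterior Inverse-Gamma(29/2, 1559/96)
obs 8: x=7 → posterior Inverse-Gamma(15, 3287/96)

3287/1536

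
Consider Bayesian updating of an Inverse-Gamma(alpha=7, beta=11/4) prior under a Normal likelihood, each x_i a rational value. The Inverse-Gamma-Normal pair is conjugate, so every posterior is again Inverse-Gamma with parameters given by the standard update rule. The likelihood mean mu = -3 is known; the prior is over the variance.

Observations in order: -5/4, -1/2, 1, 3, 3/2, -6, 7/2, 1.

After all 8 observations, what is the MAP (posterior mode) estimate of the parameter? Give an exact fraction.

obs 1: x=-5/4 → posterior Inverse-Gamma(15/2, 137/32)
obs 2: x=-1/2 → posterior Inverse-Gamma(8, 237/32)
obs 3: x=1 → posterior Inverse-Gamma(17/2, 493/32)
obs 4: x=3 → posterior Inverse-Gamma(9, 1069/32)
obs 5: x=3/2 → posterior Inverse-Gamma(19/2, 1393/32)
obs 6: x=-6 → posterior Inverse-Gamma(10, 1537/32)
obs 7: x=7/2 → posterior Inverse-Gamma(21/2, 2213/32)
obs 8: x=1 → posterior Inverse-Gamma(11, 2469/32)

823/128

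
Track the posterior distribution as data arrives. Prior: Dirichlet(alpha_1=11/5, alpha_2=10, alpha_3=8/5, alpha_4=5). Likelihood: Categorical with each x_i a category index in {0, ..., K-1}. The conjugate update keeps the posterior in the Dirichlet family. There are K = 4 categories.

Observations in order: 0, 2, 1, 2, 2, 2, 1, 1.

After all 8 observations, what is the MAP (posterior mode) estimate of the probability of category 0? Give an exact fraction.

11/114

obs 1: x=0 → posterior Dirichlet(16/5, 10, 8/5, 5)
obs 2: x=2 → posterior Dirichlet(16/5, 10, 13/5, 5)
obs 3: x=1 → posterior Dirichlet(16/5, 11, 13/5, 5)
obs 4: x=2 → posterior Dirichlet(16/5, 11, 18/5, 5)
obs 5: x=2 → posterior Dirichlet(16/5, 11, 23/5, 5)
obs 6: x=2 → posterior Dirichlet(16/5, 11, 28/5, 5)
obs 7: x=1 → posterior Dirichlet(16/5, 12, 28/5, 5)
obs 8: x=1 → posterior Dirichlet(16/5, 13, 28/5, 5)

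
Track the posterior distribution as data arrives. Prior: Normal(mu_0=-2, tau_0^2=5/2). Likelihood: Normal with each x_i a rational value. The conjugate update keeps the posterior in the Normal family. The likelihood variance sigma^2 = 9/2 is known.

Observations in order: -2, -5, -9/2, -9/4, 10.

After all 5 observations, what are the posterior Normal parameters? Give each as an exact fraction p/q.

obs 1: x=-2 → posterior Normal(-2, 45/28)
obs 2: x=-5 → posterior Normal(-53/19, 45/38)
obs 3: x=-9/2 → posterior Normal(-151/48, 15/16)
obs 4: x=-9/4 → posterior Normal(-347/116, 45/58)
obs 5: x=10 → posterior Normal(-147/136, 45/68)

mu_0=-147/136, tau_0^2=45/68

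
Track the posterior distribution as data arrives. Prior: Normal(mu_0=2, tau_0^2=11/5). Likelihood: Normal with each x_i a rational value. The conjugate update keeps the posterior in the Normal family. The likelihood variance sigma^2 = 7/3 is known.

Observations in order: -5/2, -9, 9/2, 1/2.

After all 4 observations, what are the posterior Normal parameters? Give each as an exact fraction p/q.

obs 1: x=-5/2 → posterior Normal(-25/136, 77/68)
obs 2: x=-9 → posterior Normal(-619/202, 77/101)
obs 3: x=9/2 → posterior Normal(-161/134, 77/134)
obs 4: x=1/2 → posterior Normal(-289/334, 77/167)

mu_0=-289/334, tau_0^2=77/167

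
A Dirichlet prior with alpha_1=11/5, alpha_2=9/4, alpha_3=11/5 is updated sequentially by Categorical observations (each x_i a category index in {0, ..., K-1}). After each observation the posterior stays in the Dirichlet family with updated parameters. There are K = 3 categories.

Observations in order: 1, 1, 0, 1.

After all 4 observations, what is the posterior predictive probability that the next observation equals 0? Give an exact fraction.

64/213

obs 1: x=1 → posterior Dirichlet(11/5, 13/4, 11/5)
obs 2: x=1 → posterior Dirichlet(11/5, 17/4, 11/5)
obs 3: x=0 → posterior Dirichlet(16/5, 17/4, 11/5)
obs 4: x=1 → posterior Dirichlet(16/5, 21/4, 11/5)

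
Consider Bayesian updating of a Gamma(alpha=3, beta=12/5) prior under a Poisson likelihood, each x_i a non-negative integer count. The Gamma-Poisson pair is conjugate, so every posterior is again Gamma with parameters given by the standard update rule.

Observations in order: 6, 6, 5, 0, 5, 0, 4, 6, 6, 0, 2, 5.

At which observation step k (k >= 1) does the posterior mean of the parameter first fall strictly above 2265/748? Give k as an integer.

obs 1: x=6 → posterior Gamma(9, 17/5)
obs 2: x=6 → posterior Gamma(15, 22/5)
obs 3: x=5 → posterior Gamma(20, 27/5)
obs 4: x=0 → posterior Gamma(20, 32/5)
obs 5: x=5 → posterior Gamma(25, 37/5)
obs 6: x=0 → posterior Gamma(25, 42/5)
obs 7: x=4 → posterior Gamma(29, 47/5)
obs 8: x=6 → posterior Gamma(35, 52/5)
obs 9: x=6 → posterior Gamma(41, 57/5)
obs 10: x=0 → posterior Gamma(41, 62/5)
obs 11: x=2 → posterior Gamma(43, 67/5)
obs 12: x=5 → posterior Gamma(48, 72/5)

k = 2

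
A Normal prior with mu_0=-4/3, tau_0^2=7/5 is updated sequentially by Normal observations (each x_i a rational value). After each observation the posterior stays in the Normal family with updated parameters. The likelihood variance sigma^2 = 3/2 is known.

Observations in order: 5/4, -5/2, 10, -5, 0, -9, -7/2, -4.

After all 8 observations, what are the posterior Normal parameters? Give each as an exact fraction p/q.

mu_0=-397/254, tau_0^2=21/127

obs 1: x=5/4 → posterior Normal(-5/58, 21/29)
obs 2: x=-5/2 → posterior Normal(-75/86, 21/43)
obs 3: x=10 → posterior Normal(205/114, 7/19)
obs 4: x=-5 → posterior Normal(65/142, 21/71)
obs 5: x=0 → posterior Normal(13/34, 21/85)
obs 6: x=-9 → posterior Normal(-17/18, 7/33)
obs 7: x=-7/2 → posterior Normal(-285/226, 21/113)
obs 8: x=-4 → posterior Normal(-397/254, 21/127)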